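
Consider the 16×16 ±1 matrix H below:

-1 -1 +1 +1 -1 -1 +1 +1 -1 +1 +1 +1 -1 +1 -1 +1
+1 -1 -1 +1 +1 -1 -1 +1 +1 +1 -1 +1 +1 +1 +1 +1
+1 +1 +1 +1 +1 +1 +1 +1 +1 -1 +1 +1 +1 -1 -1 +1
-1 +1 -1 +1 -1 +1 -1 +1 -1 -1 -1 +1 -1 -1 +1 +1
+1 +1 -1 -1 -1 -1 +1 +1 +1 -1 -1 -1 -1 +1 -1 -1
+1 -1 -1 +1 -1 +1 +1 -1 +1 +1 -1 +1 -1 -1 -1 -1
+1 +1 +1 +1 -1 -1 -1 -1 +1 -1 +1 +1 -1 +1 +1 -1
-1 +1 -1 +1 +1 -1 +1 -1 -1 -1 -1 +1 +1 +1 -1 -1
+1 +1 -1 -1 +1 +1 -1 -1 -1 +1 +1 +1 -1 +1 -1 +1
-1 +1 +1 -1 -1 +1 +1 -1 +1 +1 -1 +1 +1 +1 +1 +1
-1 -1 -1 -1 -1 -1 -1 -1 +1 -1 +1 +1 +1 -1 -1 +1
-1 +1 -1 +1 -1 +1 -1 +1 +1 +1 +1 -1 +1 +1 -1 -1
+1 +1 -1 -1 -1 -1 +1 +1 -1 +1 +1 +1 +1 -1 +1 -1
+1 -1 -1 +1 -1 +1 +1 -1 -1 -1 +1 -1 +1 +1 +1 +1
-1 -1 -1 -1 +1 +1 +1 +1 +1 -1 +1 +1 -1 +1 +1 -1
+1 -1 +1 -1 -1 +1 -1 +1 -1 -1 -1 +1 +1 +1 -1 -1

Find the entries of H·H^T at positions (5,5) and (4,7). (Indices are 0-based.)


Row 4 of H: [1, 1, -1, -1, -1, -1, 1, 1, 1, -1, -1, -1, -1, 1, -1, -1].
Row 5 of H: [1, -1, -1, 1, -1, 1, 1, -1, 1, 1, -1, 1, -1, -1, -1, -1].
Row 7 of H: [-1, 1, -1, 1, 1, -1, 1, -1, -1, -1, -1, 1, 1, 1, -1, -1].
(H·H^T)[5][5] = Σ_j H[5][j]·H[5][j] = (1)² + (-1)² + (-1)² + (1)² + (-1)² + (1)² + (1)² + (-1)² + (1)² + (1)² + (-1)² + (1)² + (-1)² + (-1)² + (-1)² + (-1)² = 1 + 1 + 1 + 1 + 1 + 1 + 1 + 1 + 1 + 1 + 1 + 1 + 1 + 1 + 1 + 1 = 16.
(H·H^T)[4][7] = Σ_j H[4][j]·H[7][j] = (1)·(-1) + (1)·(1) + (-1)·(-1) + (-1)·(1) + (-1)·(1) + (-1)·(-1) + (1)·(1) + (1)·(-1) + (1)·(-1) + (-1)·(-1) + (-1)·(-1) + (-1)·(1) + (-1)·(1) + (1)·(1) + (-1)·(-1) + (-1)·(-1) = -1 + 1 + 1 + -1 + -1 + 1 + 1 + -1 + -1 + 1 + 1 + -1 + -1 + 1 + 1 + 1 = 2.
Rows 4 and 7 are not orthogonal (dot product = 2 ≠ 0), so H is not a Hadamard matrix.

(5,5) entry = 16; (4,7) entry = 2.


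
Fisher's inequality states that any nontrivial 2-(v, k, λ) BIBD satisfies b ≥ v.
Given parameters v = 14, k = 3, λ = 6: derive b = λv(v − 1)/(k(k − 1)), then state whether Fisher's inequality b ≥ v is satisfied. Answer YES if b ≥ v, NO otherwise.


b = λv(v − 1)/(k(k − 1)) = 6·14·13/(3·2) = 1092/6 = 182.
Compare with v = 14: b ≥ v, so Fisher's inequality holds.

YES


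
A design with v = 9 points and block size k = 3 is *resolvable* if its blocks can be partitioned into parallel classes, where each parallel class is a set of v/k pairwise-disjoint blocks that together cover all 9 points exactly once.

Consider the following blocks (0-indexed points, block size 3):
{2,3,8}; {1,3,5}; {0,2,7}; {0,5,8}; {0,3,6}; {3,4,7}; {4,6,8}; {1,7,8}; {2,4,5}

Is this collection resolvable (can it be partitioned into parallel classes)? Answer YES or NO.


v = 9, block size k = 3, number of blocks = 9.
For resolvability, blocks must partition into parallel classes of size v/k = 3.
Total blocks must therefore be a multiple of 3: 9 = 3·3 + 0 ⇒ divisible ✓.
Consider block {2,3,8}. It intersects every other block in the collection, so no parallel class of size 3 can contain it.
Since every block must belong to some parallel class in a resolution, the collection cannot be partitioned into parallel classes.
Resolvable? NO.

NO


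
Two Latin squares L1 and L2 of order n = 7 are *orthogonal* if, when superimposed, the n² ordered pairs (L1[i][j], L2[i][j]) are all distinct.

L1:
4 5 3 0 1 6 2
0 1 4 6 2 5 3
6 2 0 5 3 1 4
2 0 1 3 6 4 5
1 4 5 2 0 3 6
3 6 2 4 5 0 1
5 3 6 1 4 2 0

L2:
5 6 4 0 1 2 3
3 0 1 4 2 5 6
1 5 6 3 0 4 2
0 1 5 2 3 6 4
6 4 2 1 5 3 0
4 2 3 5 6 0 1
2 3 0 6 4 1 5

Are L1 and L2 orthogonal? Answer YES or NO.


Form the n² = 49 superimposed pairs (L1[i][j], L2[i][j]), row by row (rows and columns indexed from 0):
row 0: (4,5) (5,6) (3,4) (0,0) (1,1) (6,2) (2,3)
row 1: (0,3) (1,0) (4,1) (6,4) (2,2) (5,5) (3,6)
row 2: (6,1) (2,5) (0,6) (5,3) (3,0) (1,4) (4,2)
row 3: (2,0) (0,1) (1,5) (3,2) (6,3) (4,6) (5,4)
row 4: (1,6) (4,4) (5,2) (2,1) (0,5) (3,3) (6,0)
row 5: (3,4) (6,2) (2,3) (4,5) (5,6) (0,0) (1,1)
row 6: (5,2) (3,3) (6,0) (1,6) (4,4) (2,1) (0,5)
Orthogonality requires all 49 pairs distinct.
But the pair (3,4) repeats: cell (0,2) has L1 = 3, L2 = 4, and cell (5,0) has L1 = 3, L2 = 4.
A repeated pair means some other pair never occurs (only 35 distinct pairs out of 49), so the squares are not orthogonal.
Conclusion: NO.

NO


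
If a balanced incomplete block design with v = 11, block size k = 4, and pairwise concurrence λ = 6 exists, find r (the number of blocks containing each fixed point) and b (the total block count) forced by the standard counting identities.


Any 2-(v, k, λ) BIBD satisfies two necessary conditions:
  (i)  Each point sits in r blocks, and counting incidences through any fixed point gives r(k − 1) = λ(v − 1), so r = λ(v − 1)/(k − 1).
  (ii) Total incidences bk = vr, so b = vr/k.
Step 1: r = λ(v − 1)/(k − 1) = 6·(11 − 1)/(4 − 1) = 6·10/3 = 60/3 = 20.
Step 2: b = vr/k = 11·20/4 = 220/4 = 55.
Check integrality: r = 20 ∈ Z ✓, b = 55 ∈ Z ✓.
(These identities are necessary conditions: they determine r and b for any design with these parameters, but do not by themselves prove that one exists.)

r = 20, b = 55.


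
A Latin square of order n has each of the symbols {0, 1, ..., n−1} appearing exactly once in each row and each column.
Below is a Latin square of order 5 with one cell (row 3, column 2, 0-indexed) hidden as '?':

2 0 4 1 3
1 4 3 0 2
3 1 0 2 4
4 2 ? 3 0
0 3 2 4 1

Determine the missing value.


Row 3 contains symbols [0, 2, 3, 4] — missing [1].
Column 2 contains symbols [0, 2, 3, 4] — missing [1].
The missing symbol must appear in both missing sets; intersection = [1].
Therefore the hidden value is 1.

Missing value = 1.


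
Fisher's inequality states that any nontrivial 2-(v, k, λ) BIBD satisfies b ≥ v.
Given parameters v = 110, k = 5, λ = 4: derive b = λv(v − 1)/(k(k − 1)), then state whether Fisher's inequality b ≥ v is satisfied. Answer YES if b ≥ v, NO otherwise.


b = λv(v − 1)/(k(k − 1)) = 4·110·109/(5·4) = 47960/20 = 2398.
Compare with v = 110: b ≥ v, so Fisher's inequality holds.

YES


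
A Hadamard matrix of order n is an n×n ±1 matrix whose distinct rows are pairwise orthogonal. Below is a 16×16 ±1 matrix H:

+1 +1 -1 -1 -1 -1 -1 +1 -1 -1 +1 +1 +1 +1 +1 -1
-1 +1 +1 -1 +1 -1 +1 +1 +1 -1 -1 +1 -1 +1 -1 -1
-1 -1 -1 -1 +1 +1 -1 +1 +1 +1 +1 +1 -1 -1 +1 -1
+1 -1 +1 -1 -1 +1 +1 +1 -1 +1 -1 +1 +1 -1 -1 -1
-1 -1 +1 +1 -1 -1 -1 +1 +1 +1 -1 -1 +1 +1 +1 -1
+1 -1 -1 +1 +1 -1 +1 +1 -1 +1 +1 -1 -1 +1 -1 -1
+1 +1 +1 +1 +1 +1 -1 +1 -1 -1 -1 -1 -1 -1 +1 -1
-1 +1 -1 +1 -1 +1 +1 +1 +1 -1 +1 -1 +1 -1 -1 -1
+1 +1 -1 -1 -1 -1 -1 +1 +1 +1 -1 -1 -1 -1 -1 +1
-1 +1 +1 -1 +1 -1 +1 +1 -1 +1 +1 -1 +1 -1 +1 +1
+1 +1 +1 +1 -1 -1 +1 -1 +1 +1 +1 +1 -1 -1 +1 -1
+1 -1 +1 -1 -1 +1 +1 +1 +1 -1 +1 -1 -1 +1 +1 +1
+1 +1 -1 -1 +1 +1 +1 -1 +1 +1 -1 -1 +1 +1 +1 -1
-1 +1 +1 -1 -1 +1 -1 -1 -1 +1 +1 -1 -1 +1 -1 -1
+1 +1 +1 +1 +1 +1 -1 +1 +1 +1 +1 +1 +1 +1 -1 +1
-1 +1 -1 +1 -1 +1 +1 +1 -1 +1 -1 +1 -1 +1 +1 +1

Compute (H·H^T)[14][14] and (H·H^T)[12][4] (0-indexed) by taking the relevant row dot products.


Row 4 of H: [-1, -1, 1, 1, -1, -1, -1, 1, 1, 1, -1, -1, 1, 1, 1, -1].
Row 12 of H: [1, 1, -1, -1, 1, 1, 1, -1, 1, 1, -1, -1, 1, 1, 1, -1].
Row 14 of H: [1, 1, 1, 1, 1, 1, -1, 1, 1, 1, 1, 1, 1, 1, -1, 1].
(H·H^T)[14][14] = Σ_j H[14][j]·H[14][j] = (1)² + (1)² + (1)² + (1)² + (1)² + (1)² + (-1)² + (1)² + (1)² + (1)² + (1)² + (1)² + (1)² + (1)² + (-1)² + (1)² = 1 + 1 + 1 + 1 + 1 + 1 + 1 + 1 + 1 + 1 + 1 + 1 + 1 + 1 + 1 + 1 = 16.
(H·H^T)[12][4] = Σ_j H[12][j]·H[4][j] = (1)·(-1) + (1)·(-1) + (-1)·(1) + (-1)·(1) + (1)·(-1) + (1)·(-1) + (1)·(-1) + (-1)·(1) + (1)·(1) + (1)·(1) + (-1)·(-1) + (-1)·(-1) + (1)·(1) + (1)·(1) + (1)·(1) + (-1)·(-1) = -1 + -1 + -1 + -1 + -1 + -1 + -1 + -1 + 1 + 1 + 1 + 1 + 1 + 1 + 1 + 1 = 0.
So rows 12 and 4 are orthogonal; the diagonal entry equals n = 16.

(14,14) entry = 16; (12,4) entry = 0.


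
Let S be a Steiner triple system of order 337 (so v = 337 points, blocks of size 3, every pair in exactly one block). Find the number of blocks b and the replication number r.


An STS(v) is a 2-(v, 3, 1) BIBD: block size k = 3, λ = 1.
Replication: r(k − 1) = λ(v − 1) ⇒ r·2 = 337 − 1 = 336 ⇒ r = 168.
Block count: b = v(v − 1)/6 = 337·336/6 = 113232/6 = 18872.

r = 168, b = 18872.


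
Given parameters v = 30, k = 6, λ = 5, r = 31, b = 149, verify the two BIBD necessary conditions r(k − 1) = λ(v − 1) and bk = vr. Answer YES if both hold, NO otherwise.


Condition (i): r(k − 1) = 31·5 = 155; λ(v − 1) = 5·29 = 145. Match? NO.
Condition (ii): bk = 149·6 = 894; vr = 30·31 = 930. Match? NO.
Both conditions hold? NO.

NO


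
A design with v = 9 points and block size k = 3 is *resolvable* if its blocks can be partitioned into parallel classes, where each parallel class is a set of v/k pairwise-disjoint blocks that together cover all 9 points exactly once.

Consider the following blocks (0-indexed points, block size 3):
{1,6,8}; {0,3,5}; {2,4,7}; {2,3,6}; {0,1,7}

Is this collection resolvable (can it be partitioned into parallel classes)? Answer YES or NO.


v = 9, block size k = 3, number of blocks = 5.
For resolvability, blocks must partition into parallel classes of size v/k = 3.
Total blocks must therefore be a multiple of 3: 5 = 3·1 + 2 ⇒ not divisible ✗.
Resolvable? NO.

NO


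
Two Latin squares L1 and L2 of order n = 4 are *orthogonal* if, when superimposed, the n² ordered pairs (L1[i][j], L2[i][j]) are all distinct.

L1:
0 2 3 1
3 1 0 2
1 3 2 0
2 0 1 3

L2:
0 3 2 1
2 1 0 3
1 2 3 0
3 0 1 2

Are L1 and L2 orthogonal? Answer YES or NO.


Form the n² = 16 superimposed pairs (L1[i][j], L2[i][j]), row by row (rows and columns indexed from 0):
row 0: (0,0) (2,3) (3,2) (1,1)
row 1: (3,2) (1,1) (0,0) (2,3)
row 2: (1,1) (3,2) (2,3) (0,0)
row 3: (2,3) (0,0) (1,1) (3,2)
Orthogonality requires all 16 pairs distinct.
But the pair (3,2) repeats: cell (0,2) has L1 = 3, L2 = 2, and cell (1,0) has L1 = 3, L2 = 2.
A repeated pair means some other pair never occurs (only 4 distinct pairs out of 16), so the squares are not orthogonal.
Conclusion: NO.

NO


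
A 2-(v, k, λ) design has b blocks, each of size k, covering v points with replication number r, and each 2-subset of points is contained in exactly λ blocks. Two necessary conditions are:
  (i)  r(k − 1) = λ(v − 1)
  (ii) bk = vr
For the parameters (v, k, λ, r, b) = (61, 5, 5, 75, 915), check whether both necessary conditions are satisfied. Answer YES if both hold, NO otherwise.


Condition (i): r(k − 1) = 75·4 = 300; λ(v − 1) = 5·60 = 300. Match? YES.
Condition (ii): bk = 915·5 = 4575; vr = 61·75 = 4575. Match? YES.
Both conditions hold? YES.

YES


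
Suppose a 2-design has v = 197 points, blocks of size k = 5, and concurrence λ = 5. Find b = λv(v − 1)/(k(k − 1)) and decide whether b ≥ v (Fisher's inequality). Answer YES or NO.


b = λv(v − 1)/(k(k − 1)) = 5·197·196/(5·4) = 193060/20 = 9653.
Compare with v = 197: b ≥ v, so Fisher's inequality holds.

YES


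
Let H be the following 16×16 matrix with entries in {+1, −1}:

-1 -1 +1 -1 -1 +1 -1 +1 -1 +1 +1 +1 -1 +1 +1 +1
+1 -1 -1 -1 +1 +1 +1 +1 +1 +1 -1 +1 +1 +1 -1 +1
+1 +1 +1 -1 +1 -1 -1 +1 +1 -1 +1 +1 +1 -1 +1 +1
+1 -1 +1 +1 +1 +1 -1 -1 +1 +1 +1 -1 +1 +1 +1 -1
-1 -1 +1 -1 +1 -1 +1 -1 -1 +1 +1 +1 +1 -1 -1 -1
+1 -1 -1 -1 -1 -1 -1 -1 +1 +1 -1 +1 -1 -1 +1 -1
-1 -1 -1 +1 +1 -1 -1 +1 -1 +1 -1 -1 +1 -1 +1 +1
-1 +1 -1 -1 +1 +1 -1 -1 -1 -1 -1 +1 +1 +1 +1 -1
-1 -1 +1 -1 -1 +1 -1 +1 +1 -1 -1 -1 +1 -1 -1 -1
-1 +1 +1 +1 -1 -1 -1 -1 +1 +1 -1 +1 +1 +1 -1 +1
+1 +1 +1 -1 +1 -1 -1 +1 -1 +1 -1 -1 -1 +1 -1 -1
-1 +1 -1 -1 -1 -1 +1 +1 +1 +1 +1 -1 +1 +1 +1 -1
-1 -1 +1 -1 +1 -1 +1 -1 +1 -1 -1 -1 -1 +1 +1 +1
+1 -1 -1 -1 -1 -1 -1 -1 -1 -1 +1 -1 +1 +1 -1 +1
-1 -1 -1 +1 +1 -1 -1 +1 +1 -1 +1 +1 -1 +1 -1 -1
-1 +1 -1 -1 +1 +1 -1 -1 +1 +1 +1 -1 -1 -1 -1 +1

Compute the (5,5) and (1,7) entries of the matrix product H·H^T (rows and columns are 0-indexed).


Row 1 of H: [1, -1, -1, -1, 1, 1, 1, 1, 1, 1, -1, 1, 1, 1, -1, 1].
Row 5 of H: [1, -1, -1, -1, -1, -1, -1, -1, 1, 1, -1, 1, -1, -1, 1, -1].
Row 7 of H: [-1, 1, -1, -1, 1, 1, -1, -1, -1, -1, -1, 1, 1, 1, 1, -1].
(H·H^T)[5][5] = Σ_j H[5][j]·H[5][j] = (1)² + (-1)² + (-1)² + (-1)² + (-1)² + (-1)² + (-1)² + (-1)² + (1)² + (1)² + (-1)² + (1)² + (-1)² + (-1)² + (1)² + (-1)² = 1 + 1 + 1 + 1 + 1 + 1 + 1 + 1 + 1 + 1 + 1 + 1 + 1 + 1 + 1 + 1 = 16.
(H·H^T)[1][7] = Σ_j H[1][j]·H[7][j] = (1)·(-1) + (-1)·(1) + (-1)·(-1) + (-1)·(-1) + (1)·(1) + (1)·(1) + (1)·(-1) + (1)·(-1) + (1)·(-1) + (1)·(-1) + (-1)·(-1) + (1)·(1) + (1)·(1) + (1)·(1) + (-1)·(1) + (1)·(-1) = -1 + -1 + 1 + 1 + 1 + 1 + -1 + -1 + -1 + -1 + 1 + 1 + 1 + 1 + -1 + -1 = 0.
So rows 1 and 7 are orthogonal; the diagonal entry equals n = 16.

(5,5) entry = 16; (1,7) entry = 0.


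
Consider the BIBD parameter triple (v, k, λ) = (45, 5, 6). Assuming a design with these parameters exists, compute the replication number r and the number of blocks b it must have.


Any 2-(v, k, λ) BIBD satisfies two necessary conditions:
  (i)  Each point sits in r blocks, and counting incidences through any fixed point gives r(k − 1) = λ(v − 1), so r = λ(v − 1)/(k − 1).
  (ii) Total incidences bk = vr, so b = vr/k.
Step 1: r = λ(v − 1)/(k − 1) = 6·(45 − 1)/(5 − 1) = 6·44/4 = 264/4 = 66.
Step 2: b = vr/k = 45·66/5 = 2970/5 = 594.
Check integrality: r = 66 ∈ Z ✓, b = 594 ∈ Z ✓.
(These identities are necessary conditions: they determine r and b for any design with these parameters, but do not by themselves prove that one exists.)

r = 66, b = 594.


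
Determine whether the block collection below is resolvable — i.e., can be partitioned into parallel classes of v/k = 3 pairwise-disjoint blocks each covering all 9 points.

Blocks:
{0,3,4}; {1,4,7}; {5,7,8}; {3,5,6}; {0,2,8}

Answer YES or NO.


v = 9, block size k = 3, number of blocks = 5.
For resolvability, blocks must partition into parallel classes of size v/k = 3.
Total blocks must therefore be a multiple of 3: 5 = 3·1 + 2 ⇒ not divisible ✗.
Resolvable? NO.

NO


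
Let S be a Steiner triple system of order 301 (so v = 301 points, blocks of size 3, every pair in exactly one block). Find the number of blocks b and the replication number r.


An STS(v) is a 2-(v, 3, 1) BIBD: block size k = 3, λ = 1.
Replication: r(k − 1) = λ(v − 1) ⇒ r·2 = 301 − 1 = 300 ⇒ r = 150.
Block count: bk = vr ⇒ b·3 = 301·150 = 45150 ⇒ b = 15050.
(Check via b = v(v − 1)/6 = 301·300/6 = 90300/6 = 15050.)

r = 150, b = 15050.


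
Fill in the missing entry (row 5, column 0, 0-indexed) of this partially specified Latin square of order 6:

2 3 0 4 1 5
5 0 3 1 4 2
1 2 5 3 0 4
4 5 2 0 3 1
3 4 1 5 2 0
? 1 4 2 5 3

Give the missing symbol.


Row 5 contains symbols [1, 2, 3, 4, 5] — missing [0].
Column 0 contains symbols [1, 2, 3, 4, 5] — missing [0].
The missing symbol must appear in both missing sets; intersection = [0].
Therefore the hidden value is 0.

Missing value = 0.


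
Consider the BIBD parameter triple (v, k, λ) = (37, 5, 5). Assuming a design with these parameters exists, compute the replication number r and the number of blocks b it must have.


Any 2-(v, k, λ) BIBD satisfies two necessary conditions:
  (i)  Each point sits in r blocks, and counting incidences through any fixed point gives r(k − 1) = λ(v − 1), so r = λ(v − 1)/(k − 1).
  (ii) Total incidences bk = vr, so b = vr/k.
Step 1: r = λ(v − 1)/(k − 1) = 5·(37 − 1)/(5 − 1) = 5·36/4 = 180/4 = 45.
Step 2: b = vr/k = 37·45/5 = 1665/5 = 333.
Check integrality: r = 45 ∈ Z ✓, b = 333 ∈ Z ✓.
(These identities are necessary conditions: they determine r and b for any design with these parameters, but do not by themselves prove that one exists.)

r = 45, b = 333.


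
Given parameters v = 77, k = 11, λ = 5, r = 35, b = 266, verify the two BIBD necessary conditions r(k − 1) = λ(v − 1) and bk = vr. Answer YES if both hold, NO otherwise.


Condition (i): r(k − 1) = 35·10 = 350; λ(v − 1) = 5·76 = 380. Match? NO.
Condition (ii): bk = 266·11 = 2926; vr = 77·35 = 2695. Match? NO.
Both conditions hold? NO.

NO


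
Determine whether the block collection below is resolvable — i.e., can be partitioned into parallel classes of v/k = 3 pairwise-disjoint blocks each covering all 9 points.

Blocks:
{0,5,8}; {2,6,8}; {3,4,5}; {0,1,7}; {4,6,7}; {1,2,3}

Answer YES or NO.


v = 9, block size k = 3, number of blocks = 6.
For resolvability, blocks must partition into parallel classes of size v/k = 3.
Total blocks must therefore be a multiple of 3: 6 = 3·2 + 0 ⇒ divisible ✓.
Greedy packing gives 2 candidate class(es). Each should be a full parallel class (size 3, covers all 9 points).
  Class 1 (3 blocks): {0,5,8}; {4,6,7}; {1,2,3}. Points covered: [0, 1, 2, 3, 4, 5, 6, 7, 8].
  Class 2 (3 blocks): {2,6,8}; {3,4,5}; {0,1,7}. Points covered: [0, 1, 2, 3, 4, 5, 6, 7, 8].
All classes full (size 3)? YES. All classes cover every point? YES.
Resolvable? YES.

YES


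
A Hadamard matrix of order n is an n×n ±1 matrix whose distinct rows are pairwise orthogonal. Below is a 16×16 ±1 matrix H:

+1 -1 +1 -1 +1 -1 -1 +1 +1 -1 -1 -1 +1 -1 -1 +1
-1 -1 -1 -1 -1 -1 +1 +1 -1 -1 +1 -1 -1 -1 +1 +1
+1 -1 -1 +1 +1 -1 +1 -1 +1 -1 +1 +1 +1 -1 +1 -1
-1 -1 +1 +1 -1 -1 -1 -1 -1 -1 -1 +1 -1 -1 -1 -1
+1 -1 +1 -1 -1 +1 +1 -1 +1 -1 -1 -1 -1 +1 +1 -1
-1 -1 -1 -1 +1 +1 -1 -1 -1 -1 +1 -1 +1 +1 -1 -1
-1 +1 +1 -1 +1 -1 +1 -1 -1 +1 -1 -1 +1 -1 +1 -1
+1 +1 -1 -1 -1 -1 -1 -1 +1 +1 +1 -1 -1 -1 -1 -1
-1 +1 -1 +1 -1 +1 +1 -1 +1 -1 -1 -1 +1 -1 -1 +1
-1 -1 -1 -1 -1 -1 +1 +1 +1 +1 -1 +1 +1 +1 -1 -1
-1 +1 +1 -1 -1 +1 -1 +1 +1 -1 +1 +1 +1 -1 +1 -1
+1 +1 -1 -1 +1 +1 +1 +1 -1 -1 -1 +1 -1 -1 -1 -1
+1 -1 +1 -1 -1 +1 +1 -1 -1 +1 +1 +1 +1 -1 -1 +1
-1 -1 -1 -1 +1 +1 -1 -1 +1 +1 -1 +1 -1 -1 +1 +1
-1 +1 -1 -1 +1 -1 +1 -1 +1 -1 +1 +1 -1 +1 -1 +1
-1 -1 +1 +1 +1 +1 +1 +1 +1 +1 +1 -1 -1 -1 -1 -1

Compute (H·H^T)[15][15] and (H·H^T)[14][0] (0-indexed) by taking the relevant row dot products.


Row 0 of H: [1, -1, 1, -1, 1, -1, -1, 1, 1, -1, -1, -1, 1, -1, -1, 1].
Row 14 of H: [-1, 1, -1, -1, 1, -1, 1, -1, 1, -1, 1, 1, -1, 1, -1, 1].
Row 15 of H: [-1, -1, 1, 1, 1, 1, 1, 1, 1, 1, 1, -1, -1, -1, -1, -1].
(H·H^T)[15][15] = Σ_j H[15][j]·H[15][j] = (-1)² + (-1)² + (1)² + (1)² + (1)² + (1)² + (1)² + (1)² + (1)² + (1)² + (1)² + (-1)² + (-1)² + (-1)² + (-1)² + (-1)² = 1 + 1 + 1 + 1 + 1 + 1 + 1 + 1 + 1 + 1 + 1 + 1 + 1 + 1 + 1 + 1 = 16.
(H·H^T)[14][0] = Σ_j H[14][j]·H[0][j] = (-1)·(1) + (1)·(-1) + (-1)·(1) + (-1)·(-1) + (1)·(1) + (-1)·(-1) + (1)·(-1) + (-1)·(1) + (1)·(1) + (-1)·(-1) + (1)·(-1) + (1)·(-1) + (-1)·(1) + (1)·(-1) + (-1)·(-1) + (1)·(1) = -1 + -1 + -1 + 1 + 1 + 1 + -1 + -1 + 1 + 1 + -1 + -1 + -1 + -1 + 1 + 1 = -2.
Rows 14 and 0 are not orthogonal (dot product = -2 ≠ 0), so H is not a Hadamard matrix.

(15,15) entry = 16; (14,0) entry = -2.


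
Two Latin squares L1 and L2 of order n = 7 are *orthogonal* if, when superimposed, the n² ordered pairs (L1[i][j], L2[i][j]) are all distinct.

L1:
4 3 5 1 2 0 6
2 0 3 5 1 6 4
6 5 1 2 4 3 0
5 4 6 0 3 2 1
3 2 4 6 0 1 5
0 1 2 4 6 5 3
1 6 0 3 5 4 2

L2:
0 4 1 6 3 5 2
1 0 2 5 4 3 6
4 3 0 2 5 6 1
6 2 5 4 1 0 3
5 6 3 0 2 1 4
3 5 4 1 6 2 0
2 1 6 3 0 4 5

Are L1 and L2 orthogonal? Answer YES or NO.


Form the n² = 49 superimposed pairs (L1[i][j], L2[i][j]), row by row (rows and columns indexed from 0):
row 0: (4,0) (3,4) (5,1) (1,6) (2,3) (0,5) (6,2)
row 1: (2,1) (0,0) (3,2) (5,5) (1,4) (6,3) (4,6)
row 2: (6,4) (5,3) (1,0) (2,2) (4,5) (3,6) (0,1)
row 3: (5,6) (4,2) (6,5) (0,4) (3,1) (2,0) (1,3)
row 4: (3,5) (2,6) (4,3) (6,0) (0,2) (1,1) (5,4)
row 5: (0,3) (1,5) (2,4) (4,1) (6,6) (5,2) (3,0)
row 6: (1,2) (6,1) (0,6) (3,3) (5,0) (4,4) (2,5)
Orthogonality requires all 49 pairs distinct.
Check by first coordinate: for each symbol s of L1, list the L2 entries in the n cells where L1 = s; they must all differ.
  L1 = 0: L2 entries (in reading order) 5, 0, 1, 4, 2, 3, 6 — all 7 distinct ✓
  L1 = 1: L2 entries (in reading order) 6, 4, 0, 3, 1, 5, 2 — all 7 distinct ✓
  L1 = 2: L2 entries (in reading order) 3, 1, 2, 0, 6, 4, 5 — all 7 distinct ✓
  L1 = 3: L2 entries (in reading order) 4, 2, 6, 1, 5, 0, 3 — all 7 distinct ✓
  L1 = 4: L2 entries (in reading order) 0, 6, 5, 2, 3, 1, 4 — all 7 distinct ✓
  L1 = 5: L2 entries (in reading order) 1, 5, 3, 6, 4, 2, 0 — all 7 distinct ✓
  L1 = 6: L2 entries (in reading order) 2, 3, 4, 5, 0, 6, 1 — all 7 distinct ✓
Every symbol of L1 meets every symbol of L2 exactly once, so all 49 pairs are distinct (49 of 49).
Conclusion: YES.

YES


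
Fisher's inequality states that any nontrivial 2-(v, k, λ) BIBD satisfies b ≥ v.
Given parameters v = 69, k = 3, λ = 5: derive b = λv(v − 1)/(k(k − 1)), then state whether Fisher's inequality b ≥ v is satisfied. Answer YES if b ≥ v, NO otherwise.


r = λ(v − 1)/(k − 1) = 5·68/2 = 170.
b = vr/k = 69·170/3 = 3910.
Fisher's inequality: b ≥ v ⇔ 3910 ≥ 69? YES.

YES


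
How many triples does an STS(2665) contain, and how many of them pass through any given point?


An STS(v) is a 2-(v, 3, 1) BIBD: block size k = 3, λ = 1.
Replication: r(k − 1) = λ(v − 1) ⇒ r·2 = 2665 − 1 = 2664 ⇒ r = 1332.
Block count: b = v(v − 1)/6 = 2665·2664/6 = 7099560/6 = 1183260.

r = 1332, b = 1183260.


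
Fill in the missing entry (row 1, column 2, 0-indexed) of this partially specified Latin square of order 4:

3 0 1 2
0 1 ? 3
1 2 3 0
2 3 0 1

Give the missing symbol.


Row 1 contains symbols [0, 1, 3] — missing [2].
Column 2 contains symbols [0, 1, 3] — missing [2].
The missing symbol must appear in both missing sets; intersection = [2].
Therefore the hidden value is 2.

Missing value = 2.


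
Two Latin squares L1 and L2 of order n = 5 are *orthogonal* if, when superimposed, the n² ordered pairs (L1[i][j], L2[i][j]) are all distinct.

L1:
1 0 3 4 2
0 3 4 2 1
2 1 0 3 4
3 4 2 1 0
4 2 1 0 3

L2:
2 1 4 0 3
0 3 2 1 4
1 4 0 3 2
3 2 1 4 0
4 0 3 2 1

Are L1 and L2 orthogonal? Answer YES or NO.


Form the n² = 25 superimposed pairs (L1[i][j], L2[i][j]), row by row (rows and columns indexed from 0):
row 0: (1,2) (0,1) (3,4) (4,0) (2,3)
row 1: (0,0) (3,3) (4,2) (2,1) (1,4)
row 2: (2,1) (1,4) (0,0) (3,3) (4,2)
row 3: (3,3) (4,2) (2,1) (1,4) (0,0)
row 4: (4,4) (2,0) (1,3) (0,2) (3,1)
Orthogonality requires all 25 pairs distinct.
But the pair (2,1) repeats: cell (1,3) has L1 = 2, L2 = 1, and cell (2,0) has L1 = 2, L2 = 1.
A repeated pair means some other pair never occurs (only 15 distinct pairs out of 25), so the squares are not orthogonal.
Conclusion: NO.

NO


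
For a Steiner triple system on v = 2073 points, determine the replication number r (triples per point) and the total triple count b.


An STS(v) is a 2-(v, 3, 1) BIBD: block size k = 3, λ = 1.
Replication: r(k − 1) = λ(v − 1) ⇒ r·2 = 2073 − 1 = 2072 ⇒ r = 1036.
Block count: bk = vr ⇒ b·3 = 2073·1036 = 2147628 ⇒ b = 715876.

r = 1036, b = 715876.


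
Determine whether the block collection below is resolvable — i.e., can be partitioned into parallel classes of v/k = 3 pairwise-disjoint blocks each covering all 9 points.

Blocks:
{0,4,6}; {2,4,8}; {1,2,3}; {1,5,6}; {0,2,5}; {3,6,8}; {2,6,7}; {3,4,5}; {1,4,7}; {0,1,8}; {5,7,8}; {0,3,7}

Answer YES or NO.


v = 9, block size k = 3, number of blocks = 12.
For resolvability, blocks must partition into parallel classes of size v/k = 3.
Total blocks must therefore be a multiple of 3: 12 = 3·4 + 0 ⇒ divisible ✓.
Greedy packing gives 4 candidate class(es). Each should be a full parallel class (size 3, covers all 9 points).
  Class 1 (3 blocks): {0,4,6}; {1,2,3}; {5,7,8}. Points covered: [0, 1, 2, 3, 4, 5, 6, 7, 8].
  Class 2 (3 blocks): {2,4,8}; {1,5,6}; {0,3,7}. Points covered: [0, 1, 2, 3, 4, 5, 6, 7, 8].
  Class 3 (3 blocks): {0,2,5}; {3,6,8}; {1,4,7}. Points covered: [0, 1, 2, 3, 4, 5, 6, 7, 8].
  Class 4 (3 blocks): {2,6,7}; {3,4,5}; {0,1,8}. Points covered: [0, 1, 2, 3, 4, 5, 6, 7, 8].
All classes full (size 3)? YES. All classes cover every point? YES.
Resolvable? YES.

YES


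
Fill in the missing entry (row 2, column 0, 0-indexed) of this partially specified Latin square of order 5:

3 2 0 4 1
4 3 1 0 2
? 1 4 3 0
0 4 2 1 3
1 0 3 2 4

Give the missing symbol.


Row 2 contains symbols [0, 1, 3, 4] — missing [2].
Column 0 contains symbols [0, 1, 3, 4] — missing [2].
The missing symbol must appear in both missing sets; intersection = [2].
Therefore the hidden value is 2.

Missing value = 2.


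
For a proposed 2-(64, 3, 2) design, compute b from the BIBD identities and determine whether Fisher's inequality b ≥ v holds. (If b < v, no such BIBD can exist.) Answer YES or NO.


r = λ(v − 1)/(k − 1) = 2·63/2 = 63.
b = vr/k = 64·63/3 = 1344.
Fisher's inequality: b ≥ v ⇔ 1344 ≥ 64? YES.

YES


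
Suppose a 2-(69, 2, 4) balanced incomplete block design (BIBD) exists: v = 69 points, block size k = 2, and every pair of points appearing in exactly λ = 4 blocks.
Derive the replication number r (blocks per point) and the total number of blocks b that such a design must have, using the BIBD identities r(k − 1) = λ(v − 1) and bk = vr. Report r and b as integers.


Any 2-(v, k, λ) BIBD satisfies two necessary conditions:
  (i)  Each point sits in r blocks, and counting incidences through any fixed point gives r(k − 1) = λ(v − 1), so r = λ(v − 1)/(k − 1).
  (ii) Total incidences bk = vr, so b = vr/k.
Step 1: r = λ(v − 1)/(k − 1) = 4·(69 − 1)/(2 − 1) = 4·68/1 = 272/1 = 272.
Step 2: b = vr/k = 69·272/2 = 18768/2 = 9384.
Check integrality: r = 272 ∈ Z ✓, b = 9384 ∈ Z ✓.
(These identities are necessary conditions: they determine r and b for any design with these parameters, but do not by themselves prove that one exists.)

r = 272, b = 9384.


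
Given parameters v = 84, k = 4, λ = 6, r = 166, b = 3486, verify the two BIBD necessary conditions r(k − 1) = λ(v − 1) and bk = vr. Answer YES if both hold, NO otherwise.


Condition (i): r(k − 1) = 166·3 = 498; λ(v − 1) = 6·83 = 498. Match? YES.
Condition (ii): bk = 3486·4 = 13944; vr = 84·166 = 13944. Match? YES.
Both conditions hold? YES.

YES


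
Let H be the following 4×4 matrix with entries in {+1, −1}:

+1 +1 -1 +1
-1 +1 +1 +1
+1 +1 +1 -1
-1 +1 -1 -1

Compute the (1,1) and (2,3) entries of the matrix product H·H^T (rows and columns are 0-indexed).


Row 1 of H: [-1, 1, 1, 1].
Row 2 of H: [1, 1, 1, -1].
Row 3 of H: [-1, 1, -1, -1].
(H·H^T)[1][1] = Σ_j H[1][j]·H[1][j] = (-1)² + (1)² + (1)² + (1)² = 1 + 1 + 1 + 1 = 4.
(H·H^T)[2][3] = Σ_j H[2][j]·H[3][j] = (1)·(-1) + (1)·(1) + (1)·(-1) + (-1)·(-1) = -1 + 1 + -1 + 1 = 0.
So rows 2 and 3 are orthogonal; the diagonal entry equals n = 4.

(1,1) entry = 4; (2,3) entry = 0.


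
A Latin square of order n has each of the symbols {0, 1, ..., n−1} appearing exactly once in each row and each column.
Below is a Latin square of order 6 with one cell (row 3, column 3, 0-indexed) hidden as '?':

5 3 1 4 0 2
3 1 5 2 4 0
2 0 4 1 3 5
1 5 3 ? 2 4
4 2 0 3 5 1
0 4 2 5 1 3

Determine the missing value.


Row 3 contains symbols [1, 2, 3, 4, 5] — missing [0].
Column 3 contains symbols [1, 2, 3, 4, 5] — missing [0].
The missing symbol must appear in both missing sets; intersection = [0].
Therefore the hidden value is 0.

Missing value = 0.


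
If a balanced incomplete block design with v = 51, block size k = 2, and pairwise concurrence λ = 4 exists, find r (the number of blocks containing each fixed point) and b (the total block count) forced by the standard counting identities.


Any 2-(v, k, λ) BIBD satisfies two necessary conditions:
  (i)  Each point sits in r blocks, and counting incidences through any fixed point gives r(k − 1) = λ(v − 1), so r = λ(v − 1)/(k − 1).
  (ii) Total incidences bk = vr, so b = vr/k.
Step 1: r = λ(v − 1)/(k − 1) = 4·(51 − 1)/(2 − 1) = 4·50/1 = 200/1 = 200.
Step 2: b = vr/k = 51·200/2 = 10200/2 = 5100.
Check integrality: r = 200 ∈ Z ✓, b = 5100 ∈ Z ✓.
(These identities are necessary conditions: they determine r and b for any design with these parameters, but do not by themselves prove that one exists.)

r = 200, b = 5100.


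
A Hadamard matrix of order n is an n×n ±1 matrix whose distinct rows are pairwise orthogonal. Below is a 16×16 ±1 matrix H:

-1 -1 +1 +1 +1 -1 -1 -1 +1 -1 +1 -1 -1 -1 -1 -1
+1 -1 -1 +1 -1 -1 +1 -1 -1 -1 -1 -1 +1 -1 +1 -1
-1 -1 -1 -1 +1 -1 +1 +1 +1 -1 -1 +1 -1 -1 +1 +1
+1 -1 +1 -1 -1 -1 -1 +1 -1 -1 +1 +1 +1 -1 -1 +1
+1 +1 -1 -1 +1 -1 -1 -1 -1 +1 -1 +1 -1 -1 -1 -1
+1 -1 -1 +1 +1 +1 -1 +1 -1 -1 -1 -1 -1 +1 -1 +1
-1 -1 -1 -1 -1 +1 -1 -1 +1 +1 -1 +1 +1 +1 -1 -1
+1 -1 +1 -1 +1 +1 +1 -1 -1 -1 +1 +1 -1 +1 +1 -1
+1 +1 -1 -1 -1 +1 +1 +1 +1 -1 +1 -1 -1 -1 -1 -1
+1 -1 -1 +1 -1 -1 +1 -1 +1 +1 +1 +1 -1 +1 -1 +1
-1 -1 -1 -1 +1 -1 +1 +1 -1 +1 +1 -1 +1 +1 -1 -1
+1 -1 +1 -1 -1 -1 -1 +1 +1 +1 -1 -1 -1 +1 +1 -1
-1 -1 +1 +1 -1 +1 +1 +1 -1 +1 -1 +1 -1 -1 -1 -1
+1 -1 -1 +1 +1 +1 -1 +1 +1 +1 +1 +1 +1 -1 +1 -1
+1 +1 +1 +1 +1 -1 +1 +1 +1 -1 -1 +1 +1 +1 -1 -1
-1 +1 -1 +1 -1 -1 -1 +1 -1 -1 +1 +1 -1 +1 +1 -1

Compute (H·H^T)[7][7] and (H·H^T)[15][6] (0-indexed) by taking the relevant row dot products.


Row 6 of H: [-1, -1, -1, -1, -1, 1, -1, -1, 1, 1, -1, 1, 1, 1, -1, -1].
Row 7 of H: [1, -1, 1, -1, 1, 1, 1, -1, -1, -1, 1, 1, -1, 1, 1, -1].
Row 15 of H: [-1, 1, -1, 1, -1, -1, -1, 1, -1, -1, 1, 1, -1, 1, 1, -1].
(H·H^T)[7][7] = Σ_j H[7][j]·H[7][j] = (1)² + (-1)² + (1)² + (-1)² + (1)² + (1)² + (1)² + (-1)² + (-1)² + (-1)² + (1)² + (1)² + (-1)² + (1)² + (1)² + (-1)² = 1 + 1 + 1 + 1 + 1 + 1 + 1 + 1 + 1 + 1 + 1 + 1 + 1 + 1 + 1 + 1 = 16.
(H·H^T)[15][6] = Σ_j H[15][j]·H[6][j] = (-1)·(-1) + (1)·(-1) + (-1)·(-1) + (1)·(-1) + (-1)·(-1) + (-1)·(1) + (-1)·(-1) + (1)·(-1) + (-1)·(1) + (-1)·(1) + (1)·(-1) + (1)·(1) + (-1)·(1) + (1)·(1) + (1)·(-1) + (-1)·(-1) = 1 + -1 + 1 + -1 + 1 + -1 + 1 + -1 + -1 + -1 + -1 + 1 + -1 + 1 + -1 + 1 = -2.
Rows 15 and 6 are not orthogonal (dot product = -2 ≠ 0), so H is not a Hadamard matrix.

(7,7) entry = 16; (15,6) entry = -2.


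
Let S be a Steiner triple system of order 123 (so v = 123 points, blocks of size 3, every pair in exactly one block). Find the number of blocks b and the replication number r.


An STS(v) is a 2-(v, 3, 1) BIBD: block size k = 3, λ = 1.
Replication: r(k − 1) = λ(v − 1) ⇒ r·2 = 123 − 1 = 122 ⇒ r = 61.
Block count: b = v(v − 1)/6 = 123·122/6 = 15006/6 = 2501.

r = 61, b = 2501.


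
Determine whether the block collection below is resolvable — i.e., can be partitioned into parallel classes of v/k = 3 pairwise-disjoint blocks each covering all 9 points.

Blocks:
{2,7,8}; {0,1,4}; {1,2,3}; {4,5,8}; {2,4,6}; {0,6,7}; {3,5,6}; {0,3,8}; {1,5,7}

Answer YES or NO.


v = 9, block size k = 3, number of blocks = 9.
For resolvability, blocks must partition into parallel classes of size v/k = 3.
Total blocks must therefore be a multiple of 3: 9 = 3·3 + 0 ⇒ divisible ✓.
Greedy packing gives 3 candidate class(es). Each should be a full parallel class (size 3, covers all 9 points).
  Class 1 (3 blocks): {2,7,8}; {0,1,4}; {3,5,6}. Points covered: [0, 1, 2, 3, 4, 5, 6, 7, 8].
  Class 2 (3 blocks): {1,2,3}; {4,5,8}; {0,6,7}. Points covered: [0, 1, 2, 3, 4, 5, 6, 7, 8].
  Class 3 (3 blocks): {2,4,6}; {0,3,8}; {1,5,7}. Points covered: [0, 1, 2, 3, 4, 5, 6, 7, 8].
All classes full (size 3)? YES. All classes cover every point? YES.
Resolvable? YES.

YES


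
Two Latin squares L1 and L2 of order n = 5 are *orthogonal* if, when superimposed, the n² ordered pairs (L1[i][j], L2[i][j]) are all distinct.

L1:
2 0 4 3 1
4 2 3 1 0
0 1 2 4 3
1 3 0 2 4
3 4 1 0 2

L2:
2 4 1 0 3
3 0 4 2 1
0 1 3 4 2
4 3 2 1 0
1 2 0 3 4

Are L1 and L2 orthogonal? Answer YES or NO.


Form the n² = 25 superimposed pairs (L1[i][j], L2[i][j]), row by row (rows and columns indexed from 0):
row 0: (2,2) (0,4) (4,1) (3,0) (1,3)
row 1: (4,3) (2,0) (3,4) (1,2) (0,1)
row 2: (0,0) (1,1) (2,3) (4,4) (3,2)
row 3: (1,4) (3,3) (0,2) (2,1) (4,0)
row 4: (3,1) (4,2) (1,0) (0,3) (2,4)
Orthogonality requires all 25 pairs distinct.
Check by first coordinate: for each symbol s of L1, list the L2 entries in the n cells where L1 = s; they must all differ.
  L1 = 0: L2 entries (in reading order) 4, 1, 0, 2, 3 — all 5 distinct ✓
  L1 = 1: L2 entries (in reading order) 3, 2, 1, 4, 0 — all 5 distinct ✓
  L1 = 2: L2 entries (in reading order) 2, 0, 3, 1, 4 — all 5 distinct ✓
  L1 = 3: L2 entries (in reading order) 0, 4, 2, 3, 1 — all 5 distinct ✓
  L1 = 4: L2 entries (in reading order) 1, 3, 4, 0, 2 — all 5 distinct ✓
Every symbol of L1 meets every symbol of L2 exactly once, so all 25 pairs are distinct (25 of 25).
Conclusion: YES.

YES


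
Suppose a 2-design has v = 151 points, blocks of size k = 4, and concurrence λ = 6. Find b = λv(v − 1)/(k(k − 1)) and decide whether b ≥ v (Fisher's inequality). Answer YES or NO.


r = λ(v − 1)/(k − 1) = 6·150/3 = 300.
b = vr/k = 151·300/4 = 11325.
Fisher's inequality: b ≥ v ⇔ 11325 ≥ 151? YES.

YES


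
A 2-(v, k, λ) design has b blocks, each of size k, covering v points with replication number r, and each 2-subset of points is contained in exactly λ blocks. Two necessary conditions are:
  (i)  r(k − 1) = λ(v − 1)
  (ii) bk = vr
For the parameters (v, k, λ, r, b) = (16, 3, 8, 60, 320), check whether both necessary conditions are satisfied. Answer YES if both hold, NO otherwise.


Condition (i): r(k − 1) = 60·2 = 120; λ(v − 1) = 8·15 = 120. Match? YES.
Condition (ii): bk = 320·3 = 960; vr = 16·60 = 960. Match? YES.
Both conditions hold? YES.

YES


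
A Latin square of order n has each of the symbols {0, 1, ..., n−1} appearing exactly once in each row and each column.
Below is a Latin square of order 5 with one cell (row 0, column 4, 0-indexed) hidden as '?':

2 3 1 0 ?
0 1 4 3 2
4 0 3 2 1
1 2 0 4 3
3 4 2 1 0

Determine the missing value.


Row 0 contains symbols [0, 1, 2, 3] — missing [4].
Column 4 contains symbols [0, 1, 2, 3] — missing [4].
The missing symbol must appear in both missing sets; intersection = [4].
Therefore the hidden value is 4.

Missing value = 4.


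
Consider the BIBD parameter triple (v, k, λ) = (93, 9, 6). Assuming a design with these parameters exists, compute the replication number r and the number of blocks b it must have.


Any 2-(v, k, λ) BIBD satisfies two necessary conditions:
  (i)  Each point sits in r blocks, and counting incidences through any fixed point gives r(k − 1) = λ(v − 1), so r = λ(v − 1)/(k − 1).
  (ii) Total incidences bk = vr, so b = vr/k.
Step 1: r = λ(v − 1)/(k − 1) = 6·(93 − 1)/(9 − 1) = 6·92/8 = 552/8 = 69.
Step 2: b = vr/k = 93·69/9 = 6417/9 = 713.
Check integrality: r = 69 ∈ Z ✓, b = 713 ∈ Z ✓.
(These identities are necessary conditions: they determine r and b for any design with these parameters, but do not by themselves prove that one exists.)

r = 69, b = 713.


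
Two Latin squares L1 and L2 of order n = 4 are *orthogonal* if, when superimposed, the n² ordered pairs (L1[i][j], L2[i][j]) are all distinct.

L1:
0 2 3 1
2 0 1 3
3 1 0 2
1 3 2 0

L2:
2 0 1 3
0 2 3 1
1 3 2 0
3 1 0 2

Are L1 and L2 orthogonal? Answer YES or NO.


Form the n² = 16 superimposed pairs (L1[i][j], L2[i][j]), row by row (rows and columns indexed from 0):
row 0: (0,2) (2,0) (3,1) (1,3)
row 1: (2,0) (0,2) (1,3) (3,1)
row 2: (3,1) (1,3) (0,2) (2,0)
row 3: (1,3) (3,1) (2,0) (0,2)
Orthogonality requires all 16 pairs distinct.
But the pair (2,0) repeats: cell (0,1) has L1 = 2, L2 = 0, and cell (1,0) has L1 = 2, L2 = 0.
A repeated pair means some other pair never occurs (only 4 distinct pairs out of 16), so the squares are not orthogonal.
Conclusion: NO.

NO


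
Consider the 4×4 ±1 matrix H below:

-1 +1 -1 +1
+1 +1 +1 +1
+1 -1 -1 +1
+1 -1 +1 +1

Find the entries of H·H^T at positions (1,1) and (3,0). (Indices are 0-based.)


Row 0 of H: [-1, 1, -1, 1].
Row 1 of H: [1, 1, 1, 1].
Row 3 of H: [1, -1, 1, 1].
(H·H^T)[1][1] = Σ_j H[1][j]·H[1][j] = (1)² + (1)² + (1)² + (1)² = 1 + 1 + 1 + 1 = 4.
(H·H^T)[3][0] = Σ_j H[3][j]·H[0][j] = (1)·(-1) + (-1)·(1) + (1)·(-1) + (1)·(1) = -1 + -1 + -1 + 1 = -2.
Rows 3 and 0 are not orthogonal (dot product = -2 ≠ 0), so H is not a Hadamard matrix.

(1,1) entry = 4; (3,0) entry = -2.


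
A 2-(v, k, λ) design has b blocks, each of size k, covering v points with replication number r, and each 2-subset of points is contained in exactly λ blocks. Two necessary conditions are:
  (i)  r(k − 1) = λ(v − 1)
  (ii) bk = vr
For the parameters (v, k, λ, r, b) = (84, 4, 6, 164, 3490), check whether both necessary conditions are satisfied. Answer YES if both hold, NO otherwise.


Condition (i): r(k − 1) = 164·3 = 492; λ(v − 1) = 6·83 = 498. Match? NO.
Condition (ii): bk = 3490·4 = 13960; vr = 84·164 = 13776. Match? NO.
Both conditions hold? NO.

NO


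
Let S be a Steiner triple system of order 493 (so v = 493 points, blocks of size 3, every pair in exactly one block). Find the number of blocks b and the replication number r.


An STS(v) is a 2-(v, 3, 1) BIBD: block size k = 3, λ = 1.
Replication: r(k − 1) = λ(v − 1) ⇒ r·2 = 493 − 1 = 492 ⇒ r = 246.
Block count: b = v(v − 1)/6 = 493·492/6 = 242556/6 = 40426.

r = 246, b = 40426.


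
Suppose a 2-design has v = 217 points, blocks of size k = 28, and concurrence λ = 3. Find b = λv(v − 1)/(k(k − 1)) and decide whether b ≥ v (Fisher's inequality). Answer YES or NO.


b = λv(v − 1)/(k(k − 1)) = 3·217·216/(28·27) = 140616/756 = 186.
Compare with v = 217: b < v, so Fisher's inequality fails.

NO


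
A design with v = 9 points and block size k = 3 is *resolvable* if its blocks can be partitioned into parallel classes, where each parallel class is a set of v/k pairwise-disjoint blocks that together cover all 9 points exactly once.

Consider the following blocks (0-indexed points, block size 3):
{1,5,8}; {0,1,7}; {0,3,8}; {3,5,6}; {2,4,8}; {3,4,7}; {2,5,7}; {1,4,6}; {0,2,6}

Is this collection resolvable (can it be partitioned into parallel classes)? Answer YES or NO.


v = 9, block size k = 3, number of blocks = 9.
For resolvability, blocks must partition into parallel classes of size v/k = 3.
Total blocks must therefore be a multiple of 3: 9 = 3·3 + 0 ⇒ divisible ✓.
Greedy packing gives 3 candidate class(es). Each should be a full parallel class (size 3, covers all 9 points).
  Class 1 (3 blocks): {1,5,8}; {3,4,7}; {0,2,6}. Points covered: [0, 1, 2, 3, 4, 5, 6, 7, 8].
  Class 2 (3 blocks): {0,1,7}; {3,5,6}; {2,4,8}. Points covered: [0, 1, 2, 3, 4, 5, 6, 7, 8].
  Class 3 (3 blocks): {0,3,8}; {2,5,7}; {1,4,6}. Points covered: [0, 1, 2, 3, 4, 5, 6, 7, 8].
All classes full (size 3)? YES. All classes cover every point? YES.
Resolvable? YES.

YES


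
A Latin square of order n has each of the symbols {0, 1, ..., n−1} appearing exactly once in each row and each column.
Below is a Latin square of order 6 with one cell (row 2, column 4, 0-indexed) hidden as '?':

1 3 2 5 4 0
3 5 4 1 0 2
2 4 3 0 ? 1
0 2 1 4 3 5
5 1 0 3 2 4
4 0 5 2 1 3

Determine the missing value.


Row 2 contains symbols [0, 1, 2, 3, 4] — missing [5].
Column 4 contains symbols [0, 1, 2, 3, 4] — missing [5].
The missing symbol must appear in both missing sets; intersection = [5].
Therefore the hidden value is 5.

Missing value = 5.


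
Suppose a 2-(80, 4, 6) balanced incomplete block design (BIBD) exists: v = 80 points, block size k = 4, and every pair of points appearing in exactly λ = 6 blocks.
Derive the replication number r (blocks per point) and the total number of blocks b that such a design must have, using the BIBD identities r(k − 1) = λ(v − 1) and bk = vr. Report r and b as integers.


Any 2-(v, k, λ) BIBD satisfies two necessary conditions:
  (i)  Each point sits in r blocks, and counting incidences through any fixed point gives r(k − 1) = λ(v − 1), so r = λ(v − 1)/(k − 1).
  (ii) Total incidences bk = vr, so b = vr/k.
Step 1: r = λ(v − 1)/(k − 1) = 6·(80 − 1)/(4 − 1) = 6·79/3 = 474/3 = 158.
Step 2: b = vr/k = 80·158/4 = 12640/4 = 3160.
Check integrality: r = 158 ∈ Z ✓, b = 3160 ∈ Z ✓.
(These identities are necessary conditions: they determine r and b for any design with these parameters, but do not by themselves prove that one exists.)

r = 158, b = 3160.
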